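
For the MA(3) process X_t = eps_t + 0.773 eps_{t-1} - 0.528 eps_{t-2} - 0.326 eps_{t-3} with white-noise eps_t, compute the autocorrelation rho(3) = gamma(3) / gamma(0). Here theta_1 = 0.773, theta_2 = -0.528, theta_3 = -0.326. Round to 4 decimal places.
\rho(3) = -0.1644

For an MA(q) process with theta_0 = 1, the autocovariance is
  gamma(k) = sigma^2 * sum_{i=0..q-k} theta_i * theta_{i+k},
and rho(k) = gamma(k) / gamma(0). Sigma^2 cancels.
  numerator   = (1)*(-0.326) = -0.326.
  denominator = (1)^2 + (0.773)^2 + (-0.528)^2 + (-0.326)^2 = 1.982589.
  rho(3) = -0.326 / 1.982589 = -0.1644.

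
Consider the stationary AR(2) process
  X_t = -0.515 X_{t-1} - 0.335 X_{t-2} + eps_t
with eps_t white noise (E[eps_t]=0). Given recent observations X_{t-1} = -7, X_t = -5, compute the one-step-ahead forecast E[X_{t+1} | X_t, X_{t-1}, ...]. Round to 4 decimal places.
E[X_{t+1} \mid \mathcal F_t] = 4.9200

For an AR(p) model X_t = c + sum_i phi_i X_{t-i} + eps_t, the
one-step-ahead conditional mean is
  E[X_{t+1} | X_t, ...] = c + sum_i phi_i X_{t+1-i}.
Substitute known values:
  E[X_{t+1} | ...] = (-0.515) * (-5) + (-0.335) * (-7)
                   = 4.9200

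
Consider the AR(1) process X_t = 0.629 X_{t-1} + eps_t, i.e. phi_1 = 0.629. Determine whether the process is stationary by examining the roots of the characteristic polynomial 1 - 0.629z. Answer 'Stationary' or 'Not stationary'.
\text{Stationary}

The AR(p) characteristic polynomial is P(z) = 1 - 0.629z.
Stationarity requires all roots to lie outside the unit circle, i.e. |z| > 1 for every root.
This is linear in z: 1 + (-0.629) z = 0  =>  z = -1/(-0.629) = 1.589825,  |z| = 1.589825.
Moduli of all roots: 1.5898.
All moduli strictly greater than 1? Yes.
Verdict: Stationary.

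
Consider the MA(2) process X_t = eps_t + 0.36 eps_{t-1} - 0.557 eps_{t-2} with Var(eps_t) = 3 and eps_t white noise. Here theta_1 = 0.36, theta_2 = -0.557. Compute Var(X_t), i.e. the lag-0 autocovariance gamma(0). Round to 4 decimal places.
\gamma(0) = 4.3195

For an MA(q) process X_t = eps_t + sum_i theta_i eps_{t-i} with
Var(eps_t) = sigma^2, the variance is
  gamma(0) = sigma^2 * (1 + sum_i theta_i^2).
  sum_i theta_i^2 = (0.36)^2 + (-0.557)^2 = 0.1296 + 0.310249 = 0.439849.
  gamma(0) = 3 * (1 + 0.439849) = 3 * 1.439849 = 4.319547, which rounds to 4.3195.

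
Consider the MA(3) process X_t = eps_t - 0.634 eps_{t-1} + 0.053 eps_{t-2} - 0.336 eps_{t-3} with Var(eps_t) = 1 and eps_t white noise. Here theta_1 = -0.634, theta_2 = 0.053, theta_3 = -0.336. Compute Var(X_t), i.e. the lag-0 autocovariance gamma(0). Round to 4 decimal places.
\gamma(0) = 1.5177

For an MA(q) process X_t = eps_t + sum_i theta_i eps_{t-i} with
Var(eps_t) = sigma^2, the variance is
  gamma(0) = sigma^2 * (1 + sum_i theta_i^2).
  sum_i theta_i^2 = (-0.634)^2 + (0.053)^2 + (-0.336)^2 = 0.401956 + 0.002809 + 0.112896 = 0.517661.
  gamma(0) = 1 * (1 + 0.517661) = 1 * 1.517661 = 1.517661, which rounds to 1.5177.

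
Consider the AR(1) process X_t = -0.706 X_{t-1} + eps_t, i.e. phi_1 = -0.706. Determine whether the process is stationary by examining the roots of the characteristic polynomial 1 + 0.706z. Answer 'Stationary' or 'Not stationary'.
\text{Stationary}

The AR(p) characteristic polynomial is P(z) = 1 + 0.706z.
Stationarity requires all roots to lie outside the unit circle, i.e. |z| > 1 for every root.
This is linear in z: 1 + (0.706) z = 0  =>  z = -1/(0.706) = -1.416431,  |z| = 1.416431.
Moduli of all roots: 1.4164.
All moduli strictly greater than 1? Yes.
Verdict: Stationary.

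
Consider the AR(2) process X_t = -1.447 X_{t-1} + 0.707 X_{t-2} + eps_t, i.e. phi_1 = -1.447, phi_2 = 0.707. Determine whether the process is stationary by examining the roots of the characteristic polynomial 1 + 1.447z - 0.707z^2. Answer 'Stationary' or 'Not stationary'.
\text{Not stationary}

The AR(p) characteristic polynomial is P(z) = 1 + 1.447z - 0.707z^2.
Stationarity requires all roots to lie outside the unit circle, i.e. |z| > 1 for every root.
Set 1 + (1.447) z + (-0.707) z^2 = 0, i.e. a z^2 + b z + c = 0 with a = -0.707, b = 1.447, c = 1.
Discriminant D = b^2 - 4ac = (1.447)^2 - 4*(-0.707)*1 = 2.093809 - (-2.828) = 4.921809.
D >= 0, so the roots are real: z = (-b +/- sqrt(D)) / (2a) = (-1.447 +/- 2.218515) / (-1.414).
  z_1 = (-1.447 + 2.218515) / (-1.414) = -0.5456,   |z_1| = 0.5456.
  z_2 = (-1.447 - 2.218515) / (-1.414) = 2.5923,   |z_2| = 2.5923.
Moduli of all roots: 0.5456, 2.5923.
All moduli strictly greater than 1? No.
Verdict: Not stationary.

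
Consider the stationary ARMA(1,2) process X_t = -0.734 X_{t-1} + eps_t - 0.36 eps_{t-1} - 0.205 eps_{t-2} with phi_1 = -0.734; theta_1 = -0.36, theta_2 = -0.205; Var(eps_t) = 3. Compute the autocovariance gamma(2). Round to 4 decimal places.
\gamma(2) = 4.4876

Multiply the model equation by X_{t-k} and take expectations. With theta_0 = psi_0 = 1 and psi_j the MA(infinity) weights, this gives
  gamma(k) - sum_i phi_i gamma(k-i) = c_k,
  c_k = sigma^2 * sum_{j=k..q} theta_j psi_{j-k}   (c_k = 0 for k > q),
using gamma(-m) = gamma(m).
psi-weights needed (psi_j = theta_j + sum_i phi_i psi_{j-i}):
  psi_1 = theta_1 + phi_1 = -0.36 + (-0.734) = -1.094
  psi_2 = theta_2 + phi_1 psi_1 = -0.205 + (-0.734)(-1.094) = 0.597996
Right-hand sides:
  c_0 = sigma^2 (1 + theta_1 psi_1 + theta_2 psi_2) = 3 * (1 + (-0.36)(-1.094) + (-0.205)(0.597996)) = 3 * 1.271251 = 3.813752
  c_1 = sigma^2 (theta_1 + theta_2 psi_1) = 3 * (-0.36 + (-0.205)(-1.094)) = -0.40719
  c_2 = sigma^2 theta_2 = 3 * (-0.205) = -0.615
Equations for k = 0 and k = 1 (AR order 1):
  gamma(0) = phi_1 gamma(1) + c_0
  gamma(1) = phi_1 gamma(0) + c_1
Substituting the second into the first: gamma(0) (1 - phi_1^2) = c_0 + phi_1 c_1, so
  gamma(0) = (c_0 + phi_1 c_1) / (1 - phi_1^2) = (3.813752 + (-0.734)(-0.40719)) / (1 - (-0.734)^2) = 4.11263 / 0.461244 = 8.916387.
  gamma(1) = phi_1 gamma(0) + c_1 = (-0.734)(8.916387) + (-0.40719) = -6.951818.
For k = 2: gamma(2) = phi_1 gamma(1) + c_2
  = (-0.734)(-6.951818) + (-0.615) = 4.487634.
Therefore gamma(2) = 4.4876 (to 4 decimal places).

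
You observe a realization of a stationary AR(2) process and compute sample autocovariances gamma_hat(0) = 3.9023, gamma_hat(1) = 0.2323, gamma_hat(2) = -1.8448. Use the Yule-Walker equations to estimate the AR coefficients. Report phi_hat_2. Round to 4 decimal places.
\hat\phi_{2} = -0.4780

The Yule-Walker equations for an AR(p) process read, in matrix form,
  Gamma_p phi = r_p,   with   (Gamma_p)_{ij} = gamma(|i - j|),
                       (r_p)_i = gamma(i),   i,j = 1..p.
Substitute the sample gammas (Toeplitz matrix and right-hand side of size 2):
  Gamma_p = [[3.9023, 0.2323], [0.2323, 3.9023]]
  r_p     = [0.2323, -1.8448]
Written out:
  3.9023 phi_1 + 0.2323 phi_2 = 0.2323
  0.2323 phi_1 + 3.9023 phi_2 = -1.8448
Solve by Cramer's rule:
  det = gamma(0)^2 - gamma(1)^2 = (3.9023)^2 - (0.2323)^2 = 15.22794529 - 0.05396329 = 15.173982
  phi_hat_1 = [gamma(1) gamma(0) - gamma(1) gamma(2)] / det = [(0.2323)(3.9023) - (0.2323)(-1.8448)] / 15.173982 = 1.33505133 / 15.173982 = 0.088
  phi_hat_2 = [gamma(0) gamma(2) - gamma(1)^2] / det = [(3.9023)(-1.8448) - (0.2323)^2] / 15.173982 = -7.25292633 / 15.173982 = -0.478
So phi_hat = [0.0880, -0.4780].
Therefore phi_hat_2 = -0.4780.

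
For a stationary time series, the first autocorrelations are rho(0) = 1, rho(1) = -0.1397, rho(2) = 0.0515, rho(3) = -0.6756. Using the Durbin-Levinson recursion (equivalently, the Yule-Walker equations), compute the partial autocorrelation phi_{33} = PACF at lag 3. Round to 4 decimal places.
\phi_{33} = -0.6780

The PACF at lag k is phi_{kk}, the last component of the solution
to the Yule-Walker system G_k phi = r_k where
  (G_k)_{ij} = rho(|i - j|), (r_k)_i = rho(i), i,j = 1..k.
Equivalently, Durbin-Levinson gives phi_{kk} iteratively:
  phi_{11} = rho(1)
  phi_{kk} = [rho(k) - sum_{j=1..k-1} phi_{k-1,j} rho(k-j)]
            / [1 - sum_{j=1..k-1} phi_{k-1,j} rho(j)],
  phi_{k,j} = phi_{k-1,j} - phi_{kk} phi_{k-1,k-j},  j = 1..k-1.
Step k = 1:
  phi_11 = rho(1) = -0.1397.
Step k = 2:
  phi_22 = [rho(2) - phi_11 rho(1)] / [1 - phi_11 rho(1)] = [0.0515 - (-0.1397)(-0.1397)] / [1 - (-0.1397)(-0.1397)]
         = 0.03198391 / 0.98048391 = 0.032621.
  Update: phi_21 = phi_11 - phi_22 phi_11 = -0.1397 - (0.032621)(-0.1397) = -0.135143.
Step k = 3:
  phi_33 = [rho(3) - phi_21 rho(2) - phi_22 rho(1)] / [1 - phi_21 rho(1) - phi_22 rho(2)]
    numerator   = -0.6756 - (-0.135143)(0.0515) - (0.032621)(-0.1397) = -0.66408305
    denominator = 1 - (-0.135143)(-0.1397) - (0.032621)(0.0515) = 0.97944058
  phi_33 = -0.66408305 / 0.97944058 = -0.678.
Therefore phi_{33} = -0.6780.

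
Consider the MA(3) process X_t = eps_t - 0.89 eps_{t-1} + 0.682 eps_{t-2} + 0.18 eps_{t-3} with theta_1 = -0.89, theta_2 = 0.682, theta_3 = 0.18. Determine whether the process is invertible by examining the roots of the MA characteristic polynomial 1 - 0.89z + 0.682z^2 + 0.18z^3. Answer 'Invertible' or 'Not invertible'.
\text{Invertible}

The MA(q) characteristic polynomial is P(z) = 1 - 0.89z + 0.682z^2 + 0.18z^3.
Invertibility requires all roots to lie outside the unit circle, i.e. |z| > 1 for every root.
Degree 3: look for a simple real root z0 first, then factor out (1 - z/z0) and solve the remaining quadratic.
Testing z0 = -5: P(-5) = 1 + (-0.89)(-5) + (0.682)(-5)^2 + (0.18)(-5)^3
  = 1 + (4.45) + (17.05) + (-22.5) = 0.  So z_0 = -5 is a root, |z_0| = 5.
Divide out the factor (1 + 0.2 z) = (1 - z/z0) (since 1/z0 = -0.2):
  P(z) = (1 + 0.2 z)(1 + (-1.09) z + (0.9) z^2)
  [check: z-coef -1.09 - (-0.2) = -0.89; z^2-coef 0.9 - (-0.2)(-1.09) = 0.682; z^3-coef -(-0.2)(0.9) = 0.18.]
Remaining roots from the quadratic factor 1 + (-1.09) z + (0.9) z^2:
  Set 1 + (-1.09) z + (0.9) z^2 = 0, i.e. a z^2 + b z + c = 0 with a = 0.9, b = -1.09, c = 1.
  Discriminant D = b^2 - 4ac = (-1.09)^2 - 4*(0.9)*1 = 1.1881 - (3.6) = -2.4119.
  D < 0, so the roots are the complex-conjugate pair z = (-b +/- i sqrt(-D)) / (2a) = 0.6056 +/- 0.8628i.
  For a conjugate pair |z|^2 = z * conj(z) = (product of roots) = c/a = 1/(0.9) = 1.111111, so |z| = sqrt(1.111111) = 1.0541 for both roots.
Moduli of all roots: 5.0000, 1.0541, 1.0541.
All moduli strictly greater than 1? Yes.
Verdict: Invertible.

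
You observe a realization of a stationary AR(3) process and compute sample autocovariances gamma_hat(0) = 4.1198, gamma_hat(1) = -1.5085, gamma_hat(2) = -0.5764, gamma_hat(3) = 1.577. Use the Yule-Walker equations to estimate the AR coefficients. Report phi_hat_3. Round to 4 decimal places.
\hat\phi_{3} = 0.2560

The Yule-Walker equations for an AR(p) process read, in matrix form,
  Gamma_p phi = r_p,   with   (Gamma_p)_{ij} = gamma(|i - j|),
                       (r_p)_i = gamma(i),   i,j = 1..p.
Substitute the sample gammas (Toeplitz matrix and right-hand side of size 3):
  Gamma_p = [[4.1198, -1.5085, -0.5764], [-1.5085, 4.1198, -1.5085], [-0.5764, -1.5085, 4.1198]]
  r_p     = [-1.5085, -0.5764, 1.577]
Written out (R1..R3):
  (R1) 4.1198 phi_1 - 1.5085 phi_2 - 0.5764 phi_3 = -1.5085
  (R2) -1.5085 phi_1 + 4.1198 phi_2 - 1.5085 phi_3 = -0.5764
  (R3) -0.5764 phi_1 - 1.5085 phi_2 + 4.1198 phi_3 = 1.577
Gaussian elimination:
  R2 <- R2 - (-1.5085/4.1198) R1 = R2 - (-0.366159) R1:  3.56745 phi_2 - 1.719554 phi_3 = -1.12875
  R3 <- R3 - (-0.5764/4.1198) R1 = R3 - (-0.13991) R1:  -1.719554 phi_2 + 4.039156 phi_3 = 1.365946
  R3 <- R3 - (-1.719554/3.56745) R2 = R3 - (-0.482012) R2:  3.21031 phi_3 = 0.821875
Back-substitution:
  phi_hat_3 = 0.821875 / 3.21031 = 0.256011
  phi_hat_2 = (-1.12875 - (-1.719554)(0.256011)) / 3.56745 = -0.193002
  phi_hat_1 = (-1.5085 - (-1.5085)(-0.193002) - (-0.5764)(0.256011)) / 4.1198 = -0.401009
So phi_hat = [-0.4010, -0.1930, 0.2560].
Therefore phi_hat_3 = 0.2560.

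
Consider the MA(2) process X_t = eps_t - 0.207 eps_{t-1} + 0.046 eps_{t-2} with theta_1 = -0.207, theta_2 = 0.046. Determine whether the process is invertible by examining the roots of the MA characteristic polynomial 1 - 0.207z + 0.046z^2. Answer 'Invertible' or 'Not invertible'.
\text{Invertible}

The MA(q) characteristic polynomial is P(z) = 1 - 0.207z + 0.046z^2.
Invertibility requires all roots to lie outside the unit circle, i.e. |z| > 1 for every root.
Set 1 + (-0.207) z + (0.046) z^2 = 0, i.e. a z^2 + b z + c = 0 with a = 0.046, b = -0.207, c = 1.
Discriminant D = b^2 - 4ac = (-0.207)^2 - 4*(0.046)*1 = 0.042849 - (0.184) = -0.141151.
D < 0, so the roots are the complex-conjugate pair z = (-b +/- i sqrt(-D)) / (2a) = 2.25 +/- 4.0837i.
For a conjugate pair |z|^2 = z * conj(z) = (product of roots) = c/a = 1/(0.046) = 21.73913, so |z| = sqrt(21.73913) = 4.6625 for both roots.
Moduli of all roots: 4.6625, 4.6625.
All moduli strictly greater than 1? Yes.
Verdict: Invertible.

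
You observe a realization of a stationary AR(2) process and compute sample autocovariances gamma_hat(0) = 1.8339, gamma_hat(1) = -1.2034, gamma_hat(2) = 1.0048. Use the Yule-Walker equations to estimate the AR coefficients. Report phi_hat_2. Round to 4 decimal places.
\hat\phi_{2} = 0.2060

The Yule-Walker equations for an AR(p) process read, in matrix form,
  Gamma_p phi = r_p,   with   (Gamma_p)_{ij} = gamma(|i - j|),
                       (r_p)_i = gamma(i),   i,j = 1..p.
Substitute the sample gammas (Toeplitz matrix and right-hand side of size 2):
  Gamma_p = [[1.8339, -1.2034], [-1.2034, 1.8339]]
  r_p     = [-1.2034, 1.0048]
Written out:
  1.8339 phi_1 - 1.2034 phi_2 = -1.2034
  -1.2034 phi_1 + 1.8339 phi_2 = 1.0048
Solve by Cramer's rule:
  det = gamma(0)^2 - gamma(1)^2 = (1.8339)^2 - (-1.2034)^2 = 3.36318921 - 1.44817156 = 1.91501765
  phi_hat_1 = [gamma(1) gamma(0) - gamma(1) gamma(2)] / det = [(-1.2034)(1.8339) - (-1.2034)(1.0048)] / 1.91501765 = -0.99773894 / 1.91501765 = -0.521
  phi_hat_2 = [gamma(0) gamma(2) - gamma(1)^2] / det = [(1.8339)(1.0048) - (-1.2034)^2] / 1.91501765 = 0.39453116 / 1.91501765 = 0.206
So phi_hat = [-0.5210, 0.2060].
Therefore phi_hat_2 = 0.2060.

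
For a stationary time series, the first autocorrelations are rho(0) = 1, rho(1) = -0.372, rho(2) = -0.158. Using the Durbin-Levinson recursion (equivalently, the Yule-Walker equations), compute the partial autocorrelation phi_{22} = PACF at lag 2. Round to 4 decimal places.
\phi_{22} = -0.3440

The PACF at lag k is phi_{kk}, the last component of the solution
to the Yule-Walker system G_k phi = r_k where
  (G_k)_{ij} = rho(|i - j|), (r_k)_i = rho(i), i,j = 1..k.
Equivalently, Durbin-Levinson gives phi_{kk} iteratively:
  phi_{11} = rho(1)
  phi_{kk} = [rho(k) - sum_{j=1..k-1} phi_{k-1,j} rho(k-j)]
            / [1 - sum_{j=1..k-1} phi_{k-1,j} rho(j)],
  phi_{k,j} = phi_{k-1,j} - phi_{kk} phi_{k-1,k-j},  j = 1..k-1.
Step k = 1:
  phi_11 = rho(1) = -0.372.
Step k = 2:
  phi_22 = [rho(2) - phi_11 rho(1)] / [1 - phi_11 rho(1)] = [-0.158 - (-0.372)(-0.372)] / [1 - (-0.372)(-0.372)]
         = -0.296384 / 0.861616 = -0.344.
Therefore phi_{22} = -0.3440.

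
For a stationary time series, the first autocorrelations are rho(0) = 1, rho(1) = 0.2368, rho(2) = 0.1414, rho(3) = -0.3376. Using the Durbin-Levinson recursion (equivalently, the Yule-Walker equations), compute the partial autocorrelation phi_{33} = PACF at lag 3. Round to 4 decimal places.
\phi_{33} = -0.4160

The PACF at lag k is phi_{kk}, the last component of the solution
to the Yule-Walker system G_k phi = r_k where
  (G_k)_{ij} = rho(|i - j|), (r_k)_i = rho(i), i,j = 1..k.
Equivalently, Durbin-Levinson gives phi_{kk} iteratively:
  phi_{11} = rho(1)
  phi_{kk} = [rho(k) - sum_{j=1..k-1} phi_{k-1,j} rho(k-j)]
            / [1 - sum_{j=1..k-1} phi_{k-1,j} rho(j)],
  phi_{k,j} = phi_{k-1,j} - phi_{kk} phi_{k-1,k-j},  j = 1..k-1.
Step k = 1:
  phi_11 = rho(1) = 0.2368.
Step k = 2:
  phi_22 = [rho(2) - phi_11 rho(1)] / [1 - phi_11 rho(1)] = [0.1414 - (0.2368)(0.2368)] / [1 - (0.2368)(0.2368)]
         = 0.08532576 / 0.94392576 = 0.090395.
  Update: phi_21 = phi_11 - phi_22 phi_11 = 0.2368 - (0.090395)(0.2368) = 0.215395.
Step k = 3:
  phi_33 = [rho(3) - phi_21 rho(2) - phi_22 rho(1)] / [1 - phi_21 rho(1) - phi_22 rho(2)]
    numerator   = -0.3376 - (0.215395)(0.1414) - (0.090395)(0.2368) = -0.38946223
    denominator = 1 - (0.215395)(0.2368) - (0.090395)(0.1414) = 0.93621277
  phi_33 = -0.38946223 / 0.93621277 = -0.416.
Therefore phi_{33} = -0.4160.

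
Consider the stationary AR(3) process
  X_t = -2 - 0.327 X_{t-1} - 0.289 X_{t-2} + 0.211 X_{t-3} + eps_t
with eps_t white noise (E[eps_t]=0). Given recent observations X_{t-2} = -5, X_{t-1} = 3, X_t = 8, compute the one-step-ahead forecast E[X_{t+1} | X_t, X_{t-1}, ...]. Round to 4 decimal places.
E[X_{t+1} \mid \mathcal F_t] = -6.5380

For an AR(p) model X_t = c + sum_i phi_i X_{t-i} + eps_t, the
one-step-ahead conditional mean is
  E[X_{t+1} | X_t, ...] = c + sum_i phi_i X_{t+1-i}.
Substitute known values:
  E[X_{t+1} | ...] = -2 + (-0.327) * (8) + (-0.289) * (3) + (0.211) * (-5)
                   = -6.5380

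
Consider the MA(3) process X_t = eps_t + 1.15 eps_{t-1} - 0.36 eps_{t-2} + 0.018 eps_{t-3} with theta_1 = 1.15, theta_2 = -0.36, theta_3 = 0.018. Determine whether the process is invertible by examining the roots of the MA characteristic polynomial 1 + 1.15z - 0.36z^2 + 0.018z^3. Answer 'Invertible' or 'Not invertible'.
\text{Not invertible}

The MA(q) characteristic polynomial is P(z) = 1 + 1.15z - 0.36z^2 + 0.018z^3.
Invertibility requires all roots to lie outside the unit circle, i.e. |z| > 1 for every root.
Degree 3: look for a simple real root z0 first, then factor out (1 - z/z0) and solve the remaining quadratic.
Testing z0 = 5: P(5) = 1 + (1.15)(5) + (-0.36)(5)^2 + (0.018)(5)^3
  = 1 + (5.75) + (-9) + (2.25) = 0.  So z_0 = 5 is a root, |z_0| = 5.
Divide out the factor (1 - 0.2 z) = (1 - z/z0) (since 1/z0 = 0.2):
  P(z) = (1 - 0.2 z)(1 + (1.35) z + (-0.09) z^2)
  [check: z-coef 1.35 - (0.2) = 1.15; z^2-coef -0.09 - (0.2)(1.35) = -0.36; z^3-coef -(0.2)(-0.09) = 0.018.]
Remaining roots from the quadratic factor 1 + (1.35) z + (-0.09) z^2:
  Set 1 + (1.35) z + (-0.09) z^2 = 0, i.e. a z^2 + b z + c = 0 with a = -0.09, b = 1.35, c = 1.
  Discriminant D = b^2 - 4ac = (1.35)^2 - 4*(-0.09)*1 = 1.8225 - (-0.36) = 2.1825.
  D >= 0, so the roots are real: z = (-b +/- sqrt(D)) / (2a) = (-1.35 +/- 1.477329) / (-0.18).
    z_1 = (-1.35 + 1.477329) / (-0.18) = -0.7074,   |z_1| = 0.7074.
    z_2 = (-1.35 - 1.477329) / (-0.18) = 15.7074,   |z_2| = 15.7074.
Moduli of all roots: 5.0000, 0.7074, 15.7074.
All moduli strictly greater than 1? No.
Verdict: Not invertible.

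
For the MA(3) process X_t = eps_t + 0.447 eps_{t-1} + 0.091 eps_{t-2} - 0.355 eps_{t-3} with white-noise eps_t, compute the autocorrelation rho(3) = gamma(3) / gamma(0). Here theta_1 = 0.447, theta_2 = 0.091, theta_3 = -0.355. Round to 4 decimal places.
\rho(3) = -0.2661

For an MA(q) process with theta_0 = 1, the autocovariance is
  gamma(k) = sigma^2 * sum_{i=0..q-k} theta_i * theta_{i+k},
and rho(k) = gamma(k) / gamma(0). Sigma^2 cancels.
  numerator   = (1)*(-0.355) = -0.355.
  denominator = (1)^2 + (0.447)^2 + (0.091)^2 + (-0.355)^2 = 1.334115.
  rho(3) = -0.355 / 1.334115 = -0.2661.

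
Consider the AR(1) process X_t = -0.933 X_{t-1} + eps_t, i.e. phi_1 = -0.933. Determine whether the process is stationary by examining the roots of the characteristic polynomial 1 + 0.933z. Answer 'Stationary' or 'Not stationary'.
\text{Stationary}

The AR(p) characteristic polynomial is P(z) = 1 + 0.933z.
Stationarity requires all roots to lie outside the unit circle, i.e. |z| > 1 for every root.
This is linear in z: 1 + (0.933) z = 0  =>  z = -1/(0.933) = -1.071811,  |z| = 1.071811.
Moduli of all roots: 1.0718.
All moduli strictly greater than 1? Yes.
Verdict: Stationary.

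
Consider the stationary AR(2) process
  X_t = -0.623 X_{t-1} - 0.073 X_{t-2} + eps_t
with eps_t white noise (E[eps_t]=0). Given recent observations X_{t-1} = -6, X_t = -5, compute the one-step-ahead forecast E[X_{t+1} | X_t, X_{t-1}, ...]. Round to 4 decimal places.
E[X_{t+1} \mid \mathcal F_t] = 3.5530

For an AR(p) model X_t = c + sum_i phi_i X_{t-i} + eps_t, the
one-step-ahead conditional mean is
  E[X_{t+1} | X_t, ...] = c + sum_i phi_i X_{t+1-i}.
Substitute known values:
  E[X_{t+1} | ...] = (-0.623) * (-5) + (-0.073) * (-6)
                   = 3.5530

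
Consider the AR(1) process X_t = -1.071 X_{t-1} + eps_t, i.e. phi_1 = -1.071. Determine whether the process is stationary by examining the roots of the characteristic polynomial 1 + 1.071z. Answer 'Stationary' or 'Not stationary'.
\text{Not stationary}

The AR(p) characteristic polynomial is P(z) = 1 + 1.071z.
Stationarity requires all roots to lie outside the unit circle, i.e. |z| > 1 for every root.
This is linear in z: 1 + (1.071) z = 0  =>  z = -1/(1.071) = -0.933707,  |z| = 0.933707.
Moduli of all roots: 0.9337.
All moduli strictly greater than 1? No.
Verdict: Not stationary.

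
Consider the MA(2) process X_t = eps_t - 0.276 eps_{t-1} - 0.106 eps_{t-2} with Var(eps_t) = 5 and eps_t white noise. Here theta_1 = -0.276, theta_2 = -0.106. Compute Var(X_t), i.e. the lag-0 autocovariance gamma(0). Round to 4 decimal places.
\gamma(0) = 5.4371

For an MA(q) process X_t = eps_t + sum_i theta_i eps_{t-i} with
Var(eps_t) = sigma^2, the variance is
  gamma(0) = sigma^2 * (1 + sum_i theta_i^2).
  sum_i theta_i^2 = (-0.276)^2 + (-0.106)^2 = 0.076176 + 0.011236 = 0.087412.
  gamma(0) = 5 * (1 + 0.087412) = 5 * 1.087412 = 5.43706, which rounds to 5.4371.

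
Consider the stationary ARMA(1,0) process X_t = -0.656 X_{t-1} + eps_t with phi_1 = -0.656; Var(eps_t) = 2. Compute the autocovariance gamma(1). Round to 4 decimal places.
\gamma(1) = -2.3031

Multiply the model equation by X_{t-k} and take expectations. With theta_0 = psi_0 = 1 and psi_j the MA(infinity) weights, this gives
  gamma(k) - sum_i phi_i gamma(k-i) = c_k,
  c_k = sigma^2 * sum_{j=k..q} theta_j psi_{j-k}   (c_k = 0 for k > q),
using gamma(-m) = gamma(m).
Pure AR (q = 0): c_0 = sigma^2 = 2, c_k = 0 for k >= 1.
Equations for k = 0 and k = 1 (AR order 1):
  gamma(0) = phi_1 gamma(1) + c_0
  gamma(1) = phi_1 gamma(0) + c_1
Substituting the second into the first: gamma(0) (1 - phi_1^2) = c_0 + phi_1 c_1, so
  gamma(0) = c_0 / (1 - phi_1^2) = 2 / (1 - (-0.656)^2) = 2 / 0.569664 = 3.510841.
  gamma(1) = phi_1 gamma(0) = (-0.656)(3.510841) = -2.303112.
Therefore gamma(1) = -2.3031 (to 4 decimal places).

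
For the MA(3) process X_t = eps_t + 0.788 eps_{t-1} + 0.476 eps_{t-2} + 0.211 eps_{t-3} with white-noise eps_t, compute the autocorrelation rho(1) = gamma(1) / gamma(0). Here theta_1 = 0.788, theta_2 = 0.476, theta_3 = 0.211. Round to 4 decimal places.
\rho(1) = 0.6678

For an MA(q) process with theta_0 = 1, the autocovariance is
  gamma(k) = sigma^2 * sum_{i=0..q-k} theta_i * theta_{i+k},
and rho(k) = gamma(k) / gamma(0). Sigma^2 cancels.
  numerator   = (1)*(0.788) + (0.788)*(0.476) + (0.476)*(0.211) = 1.263524.
  denominator = (1)^2 + (0.788)^2 + (0.476)^2 + (0.211)^2 = 1.892041.
  rho(1) = 1.263524 / 1.892041 = 0.6678.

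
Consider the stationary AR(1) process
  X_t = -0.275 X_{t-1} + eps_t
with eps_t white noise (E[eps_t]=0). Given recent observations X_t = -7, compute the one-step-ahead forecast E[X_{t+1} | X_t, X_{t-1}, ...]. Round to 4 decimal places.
E[X_{t+1} \mid \mathcal F_t] = 1.9250

For an AR(p) model X_t = c + sum_i phi_i X_{t-i} + eps_t, the
one-step-ahead conditional mean is
  E[X_{t+1} | X_t, ...] = c + sum_i phi_i X_{t+1-i}.
Substitute known values:
  E[X_{t+1} | ...] = (-0.275) * (-7)
                   = 1.9250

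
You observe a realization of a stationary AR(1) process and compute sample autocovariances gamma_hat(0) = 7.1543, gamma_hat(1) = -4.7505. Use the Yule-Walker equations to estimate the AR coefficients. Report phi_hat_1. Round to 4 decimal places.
\hat\phi_{1} = -0.6640

The Yule-Walker equations for an AR(p) process read, in matrix form,
  Gamma_p phi = r_p,   with   (Gamma_p)_{ij} = gamma(|i - j|),
                       (r_p)_i = gamma(i),   i,j = 1..p.
Substitute the sample gammas (Toeplitz matrix and right-hand side of size 1):
  Gamma_p = [[7.1543]]
  r_p     = [-4.7505]
With p = 1 this is the single equation gamma(0) phi_1 = gamma(1):
  phi_hat_1 = gamma(1) / gamma(0) = -4.7505 / 7.1543 = -0.6640.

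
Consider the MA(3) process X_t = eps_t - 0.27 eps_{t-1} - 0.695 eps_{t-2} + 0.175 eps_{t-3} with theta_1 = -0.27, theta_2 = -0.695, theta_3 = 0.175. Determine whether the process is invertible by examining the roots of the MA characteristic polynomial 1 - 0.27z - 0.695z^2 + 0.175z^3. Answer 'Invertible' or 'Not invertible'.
\text{Invertible}

The MA(q) characteristic polynomial is P(z) = 1 - 0.27z - 0.695z^2 + 0.175z^3.
Invertibility requires all roots to lie outside the unit circle, i.e. |z| > 1 for every root.
Degree 3: look for a simple real root z0 first, then factor out (1 - z/z0) and solve the remaining quadratic.
Testing z0 = 4: P(4) = 1 + (-0.27)(4) + (-0.695)(4)^2 + (0.175)(4)^3
  = 1 + (-1.08) + (-11.12) + (11.2) = 0.  So z_0 = 4 is a root, |z_0| = 4.
Divide out the factor (1 - 0.25 z) = (1 - z/z0) (since 1/z0 = 0.25):
  P(z) = (1 - 0.25 z)(1 + (-0.02) z + (-0.7) z^2)
  [check: z-coef -0.02 - (0.25) = -0.27; z^2-coef -0.7 - (0.25)(-0.02) = -0.695; z^3-coef -(0.25)(-0.7) = 0.175.]
Remaining roots from the quadratic factor 1 + (-0.02) z + (-0.7) z^2:
  Set 1 + (-0.02) z + (-0.7) z^2 = 0, i.e. a z^2 + b z + c = 0 with a = -0.7, b = -0.02, c = 1.
  Discriminant D = b^2 - 4ac = (-0.02)^2 - 4*(-0.7)*1 = 0.0004 - (-2.8) = 2.8004.
  D >= 0, so the roots are real: z = (-b +/- sqrt(D)) / (2a) = (0.02 +/- 1.67344) / (-1.4).
    z_1 = (0.02 + 1.67344) / (-1.4) = -1.2096,   |z_1| = 1.2096.
    z_2 = (0.02 - 1.67344) / (-1.4) = 1.181,   |z_2| = 1.181.
Moduli of all roots: 4.0000, 1.2096, 1.1810.
All moduli strictly greater than 1? Yes.
Verdict: Invertible.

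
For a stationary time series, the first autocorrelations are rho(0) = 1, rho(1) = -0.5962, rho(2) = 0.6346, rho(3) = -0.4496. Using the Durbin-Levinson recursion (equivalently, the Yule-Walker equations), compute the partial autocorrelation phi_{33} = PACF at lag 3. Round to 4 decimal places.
\phi_{33} = 0.0441

The PACF at lag k is phi_{kk}, the last component of the solution
to the Yule-Walker system G_k phi = r_k where
  (G_k)_{ij} = rho(|i - j|), (r_k)_i = rho(i), i,j = 1..k.
Equivalently, Durbin-Levinson gives phi_{kk} iteratively:
  phi_{11} = rho(1)
  phi_{kk} = [rho(k) - sum_{j=1..k-1} phi_{k-1,j} rho(k-j)]
            / [1 - sum_{j=1..k-1} phi_{k-1,j} rho(j)],
  phi_{k,j} = phi_{k-1,j} - phi_{kk} phi_{k-1,k-j},  j = 1..k-1.
Step k = 1:
  phi_11 = rho(1) = -0.5962.
Step k = 2:
  phi_22 = [rho(2) - phi_11 rho(1)] / [1 - phi_11 rho(1)] = [0.6346 - (-0.5962)(-0.5962)] / [1 - (-0.5962)(-0.5962)]
         = 0.27914556 / 0.64454556 = 0.433089.
  Update: phi_21 = phi_11 - phi_22 phi_11 = -0.5962 - (0.433089)(-0.5962) = -0.337992.
Step k = 3:
  phi_33 = [rho(3) - phi_21 rho(2) - phi_22 rho(1)] / [1 - phi_21 rho(1) - phi_22 rho(2)]
    numerator   = -0.4496 - (-0.337992)(0.6346) - (0.433089)(-0.5962) = 0.02309759
    denominator = 1 - (-0.337992)(-0.5962) - (0.433089)(0.6346) = 0.5236507
  phi_33 = 0.02309759 / 0.5236507 = 0.0441.
Therefore phi_{33} = 0.0441.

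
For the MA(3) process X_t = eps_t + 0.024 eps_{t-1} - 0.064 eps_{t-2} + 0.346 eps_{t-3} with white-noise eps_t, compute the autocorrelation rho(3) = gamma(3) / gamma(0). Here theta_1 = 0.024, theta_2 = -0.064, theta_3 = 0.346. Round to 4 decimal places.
\rho(3) = 0.3077

For an MA(q) process with theta_0 = 1, the autocovariance is
  gamma(k) = sigma^2 * sum_{i=0..q-k} theta_i * theta_{i+k},
and rho(k) = gamma(k) / gamma(0). Sigma^2 cancels.
  numerator   = (1)*(0.346) = 0.346.
  denominator = (1)^2 + (0.024)^2 + (-0.064)^2 + (0.346)^2 = 1.124388.
  rho(3) = 0.346 / 1.124388 = 0.3077.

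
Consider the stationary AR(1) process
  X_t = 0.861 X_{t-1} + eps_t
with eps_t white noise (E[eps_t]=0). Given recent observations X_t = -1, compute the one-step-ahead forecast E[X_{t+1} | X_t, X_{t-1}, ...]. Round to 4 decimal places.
E[X_{t+1} \mid \mathcal F_t] = -0.8610

For an AR(p) model X_t = c + sum_i phi_i X_{t-i} + eps_t, the
one-step-ahead conditional mean is
  E[X_{t+1} | X_t, ...] = c + sum_i phi_i X_{t+1-i}.
Substitute known values:
  E[X_{t+1} | ...] = (0.861) * (-1)
                   = -0.8610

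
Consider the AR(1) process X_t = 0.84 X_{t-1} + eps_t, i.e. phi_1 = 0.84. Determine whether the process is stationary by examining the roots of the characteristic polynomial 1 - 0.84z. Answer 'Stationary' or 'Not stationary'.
\text{Stationary}

The AR(p) characteristic polynomial is P(z) = 1 - 0.84z.
Stationarity requires all roots to lie outside the unit circle, i.e. |z| > 1 for every root.
This is linear in z: 1 + (-0.84) z = 0  =>  z = -1/(-0.84) = 1.190476,  |z| = 1.190476.
Moduli of all roots: 1.1905.
All moduli strictly greater than 1? Yes.
Verdict: Stationary.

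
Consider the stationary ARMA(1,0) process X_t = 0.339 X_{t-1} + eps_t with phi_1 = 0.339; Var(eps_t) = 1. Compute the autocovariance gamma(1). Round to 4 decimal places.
\gamma(1) = 0.3830

Multiply the model equation by X_{t-k} and take expectations. With theta_0 = psi_0 = 1 and psi_j the MA(infinity) weights, this gives
  gamma(k) - sum_i phi_i gamma(k-i) = c_k,
  c_k = sigma^2 * sum_{j=k..q} theta_j psi_{j-k}   (c_k = 0 for k > q),
using gamma(-m) = gamma(m).
Pure AR (q = 0): c_0 = sigma^2 = 1, c_k = 0 for k >= 1.
Equations for k = 0 and k = 1 (AR order 1):
  gamma(0) = phi_1 gamma(1) + c_0
  gamma(1) = phi_1 gamma(0) + c_1
Substituting the second into the first: gamma(0) (1 - phi_1^2) = c_0 + phi_1 c_1, so
  gamma(0) = c_0 / (1 - phi_1^2) = 1 / (1 - (0.339)^2) = 1 / 0.885079 = 1.129843.
  gamma(1) = phi_1 gamma(0) = (0.339)(1.129843) = 0.383017.
Therefore gamma(1) = 0.3830 (to 4 decimal places).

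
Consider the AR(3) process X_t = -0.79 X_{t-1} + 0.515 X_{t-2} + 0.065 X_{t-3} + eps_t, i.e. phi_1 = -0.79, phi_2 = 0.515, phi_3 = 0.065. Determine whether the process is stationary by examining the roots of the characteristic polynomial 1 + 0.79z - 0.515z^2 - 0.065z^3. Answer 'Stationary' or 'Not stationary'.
\text{Not stationary}

The AR(p) characteristic polynomial is P(z) = 1 + 0.79z - 0.515z^2 - 0.065z^3.
Stationarity requires all roots to lie outside the unit circle, i.e. |z| > 1 for every root.
Degree 3: look for a simple real root z0 first, then factor out (1 - z/z0) and solve the remaining quadratic.
Testing z0 = 2: P(2) = 1 + (0.79)(2) + (-0.515)(2)^2 + (-0.065)(2)^3
  = 1 + (1.58) + (-2.06) + (-0.52) = 0.  So z_0 = 2 is a root, |z_0| = 2.
Divide out the factor (1 - 0.5 z) = (1 - z/z0) (since 1/z0 = 0.5):
  P(z) = (1 - 0.5 z)(1 + (1.29) z + (0.13) z^2)
  [check: z-coef 1.29 - (0.5) = 0.79; z^2-coef 0.13 - (0.5)(1.29) = -0.515; z^3-coef -(0.5)(0.13) = -0.065.]
Remaining roots from the quadratic factor 1 + (1.29) z + (0.13) z^2:
  Set 1 + (1.29) z + (0.13) z^2 = 0, i.e. a z^2 + b z + c = 0 with a = 0.13, b = 1.29, c = 1.
  Discriminant D = b^2 - 4ac = (1.29)^2 - 4*(0.13)*1 = 1.6641 - (0.52) = 1.1441.
  D >= 0, so the roots are real: z = (-b +/- sqrt(D)) / (2a) = (-1.29 +/- 1.069626) / (0.26).
    z_1 = (-1.29 + 1.069626) / (0.26) = -0.8476,   |z_1| = 0.8476.
    z_2 = (-1.29 - 1.069626) / (0.26) = -9.0755,   |z_2| = 9.0755.
Moduli of all roots: 2.0000, 0.8476, 9.0755.
All moduli strictly greater than 1? No.
Verdict: Not stationary.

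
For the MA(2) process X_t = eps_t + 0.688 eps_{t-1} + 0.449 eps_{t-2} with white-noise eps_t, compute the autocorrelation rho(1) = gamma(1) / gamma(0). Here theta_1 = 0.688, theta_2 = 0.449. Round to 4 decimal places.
\rho(1) = 0.5952

For an MA(q) process with theta_0 = 1, the autocovariance is
  gamma(k) = sigma^2 * sum_{i=0..q-k} theta_i * theta_{i+k},
and rho(k) = gamma(k) / gamma(0). Sigma^2 cancels.
  numerator   = (1)*(0.688) + (0.688)*(0.449) = 0.996912.
  denominator = (1)^2 + (0.688)^2 + (0.449)^2 = 1.674945.
  rho(1) = 0.996912 / 1.674945 = 0.5952.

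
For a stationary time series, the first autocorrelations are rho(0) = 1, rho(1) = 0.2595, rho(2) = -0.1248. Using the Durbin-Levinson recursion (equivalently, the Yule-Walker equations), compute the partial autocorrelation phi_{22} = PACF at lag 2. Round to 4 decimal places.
\phi_{22} = -0.2060

The PACF at lag k is phi_{kk}, the last component of the solution
to the Yule-Walker system G_k phi = r_k where
  (G_k)_{ij} = rho(|i - j|), (r_k)_i = rho(i), i,j = 1..k.
Equivalently, Durbin-Levinson gives phi_{kk} iteratively:
  phi_{11} = rho(1)
  phi_{kk} = [rho(k) - sum_{j=1..k-1} phi_{k-1,j} rho(k-j)]
            / [1 - sum_{j=1..k-1} phi_{k-1,j} rho(j)],
  phi_{k,j} = phi_{k-1,j} - phi_{kk} phi_{k-1,k-j},  j = 1..k-1.
Step k = 1:
  phi_11 = rho(1) = 0.2595.
Step k = 2:
  phi_22 = [rho(2) - phi_11 rho(1)] / [1 - phi_11 rho(1)] = [-0.1248 - (0.2595)(0.2595)] / [1 - (0.2595)(0.2595)]
         = -0.19214025 / 0.93265975 = -0.206.
Therefore phi_{22} = -0.2060.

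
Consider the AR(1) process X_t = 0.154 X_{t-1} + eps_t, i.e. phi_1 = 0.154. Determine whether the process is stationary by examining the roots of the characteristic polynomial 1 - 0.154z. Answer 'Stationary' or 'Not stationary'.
\text{Stationary}

The AR(p) characteristic polynomial is P(z) = 1 - 0.154z.
Stationarity requires all roots to lie outside the unit circle, i.e. |z| > 1 for every root.
This is linear in z: 1 + (-0.154) z = 0  =>  z = -1/(-0.154) = 6.493506,  |z| = 6.493506.
Moduli of all roots: 6.4935.
All moduli strictly greater than 1? Yes.
Verdict: Stationary.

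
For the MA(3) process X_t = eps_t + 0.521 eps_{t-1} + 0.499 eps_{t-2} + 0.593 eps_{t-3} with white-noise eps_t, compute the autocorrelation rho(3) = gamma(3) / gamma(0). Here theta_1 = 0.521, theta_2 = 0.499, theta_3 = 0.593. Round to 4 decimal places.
\rho(3) = 0.3168

For an MA(q) process with theta_0 = 1, the autocovariance is
  gamma(k) = sigma^2 * sum_{i=0..q-k} theta_i * theta_{i+k},
and rho(k) = gamma(k) / gamma(0). Sigma^2 cancels.
  numerator   = (1)*(0.593) = 0.593.
  denominator = (1)^2 + (0.521)^2 + (0.499)^2 + (0.593)^2 = 1.872091.
  rho(3) = 0.593 / 1.872091 = 0.3168.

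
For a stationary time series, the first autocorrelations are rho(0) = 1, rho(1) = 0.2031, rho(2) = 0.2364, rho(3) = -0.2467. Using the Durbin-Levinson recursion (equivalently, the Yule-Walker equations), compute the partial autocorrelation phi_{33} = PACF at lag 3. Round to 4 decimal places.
\phi_{33} = -0.3550

The PACF at lag k is phi_{kk}, the last component of the solution
to the Yule-Walker system G_k phi = r_k where
  (G_k)_{ij} = rho(|i - j|), (r_k)_i = rho(i), i,j = 1..k.
Equivalently, Durbin-Levinson gives phi_{kk} iteratively:
  phi_{11} = rho(1)
  phi_{kk} = [rho(k) - sum_{j=1..k-1} phi_{k-1,j} rho(k-j)]
            / [1 - sum_{j=1..k-1} phi_{k-1,j} rho(j)],
  phi_{k,j} = phi_{k-1,j} - phi_{kk} phi_{k-1,k-j},  j = 1..k-1.
Step k = 1:
  phi_11 = rho(1) = 0.2031.
Step k = 2:
  phi_22 = [rho(2) - phi_11 rho(1)] / [1 - phi_11 rho(1)] = [0.2364 - (0.2031)(0.2031)] / [1 - (0.2031)(0.2031)]
         = 0.19515039 / 0.95875039 = 0.203547.
  Update: phi_21 = phi_11 - phi_22 phi_11 = 0.2031 - (0.203547)(0.2031) = 0.16176.
Step k = 3:
  phi_33 = [rho(3) - phi_21 rho(2) - phi_22 rho(1)] / [1 - phi_21 rho(1) - phi_22 rho(2)]
    numerator   = -0.2467 - (0.16176)(0.2364) - (0.203547)(0.2031) = -0.32628031
    denominator = 1 - (0.16176)(0.2031) - (0.203547)(0.2364) = 0.91902819
  phi_33 = -0.32628031 / 0.91902819 = -0.355.
Therefore phi_{33} = -0.3550.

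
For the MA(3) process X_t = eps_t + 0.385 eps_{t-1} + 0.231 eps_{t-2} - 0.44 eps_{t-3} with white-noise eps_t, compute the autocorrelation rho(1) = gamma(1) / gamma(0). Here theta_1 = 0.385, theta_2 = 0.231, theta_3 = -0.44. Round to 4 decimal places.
\rho(1) = 0.2668

For an MA(q) process with theta_0 = 1, the autocovariance is
  gamma(k) = sigma^2 * sum_{i=0..q-k} theta_i * theta_{i+k},
and rho(k) = gamma(k) / gamma(0). Sigma^2 cancels.
  numerator   = (1)*(0.385) + (0.385)*(0.231) + (0.231)*(-0.44) = 0.372295.
  denominator = (1)^2 + (0.385)^2 + (0.231)^2 + (-0.44)^2 = 1.395186.
  rho(1) = 0.372295 / 1.395186 = 0.2668.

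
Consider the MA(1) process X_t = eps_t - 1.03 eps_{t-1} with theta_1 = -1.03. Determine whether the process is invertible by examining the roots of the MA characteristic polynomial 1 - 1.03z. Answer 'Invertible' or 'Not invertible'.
\text{Not invertible}

The MA(q) characteristic polynomial is P(z) = 1 - 1.03z.
Invertibility requires all roots to lie outside the unit circle, i.e. |z| > 1 for every root.
This is linear in z: 1 + (-1.03) z = 0  =>  z = -1/(-1.03) = 0.970874,  |z| = 0.970874.
Moduli of all roots: 0.9709.
All moduli strictly greater than 1? No.
Verdict: Not invertible.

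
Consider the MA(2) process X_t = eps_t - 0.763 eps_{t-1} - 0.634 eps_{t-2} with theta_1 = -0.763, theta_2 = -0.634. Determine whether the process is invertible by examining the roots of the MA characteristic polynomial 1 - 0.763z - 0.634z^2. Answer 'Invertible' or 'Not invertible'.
\text{Not invertible}

The MA(q) characteristic polynomial is P(z) = 1 - 0.763z - 0.634z^2.
Invertibility requires all roots to lie outside the unit circle, i.e. |z| > 1 for every root.
Set 1 + (-0.763) z + (-0.634) z^2 = 0, i.e. a z^2 + b z + c = 0 with a = -0.634, b = -0.763, c = 1.
Discriminant D = b^2 - 4ac = (-0.763)^2 - 4*(-0.634)*1 = 0.582169 - (-2.536) = 3.118169.
D >= 0, so the roots are real: z = (-b +/- sqrt(D)) / (2a) = (0.763 +/- 1.765834) / (-1.268).
  z_1 = (0.763 + 1.765834) / (-1.268) = -1.9943,   |z_1| = 1.9943.
  z_2 = (0.763 - 1.765834) / (-1.268) = 0.7909,   |z_2| = 0.7909.
Moduli of all roots: 1.9943, 0.7909.
All moduli strictly greater than 1? No.
Verdict: Not invertible.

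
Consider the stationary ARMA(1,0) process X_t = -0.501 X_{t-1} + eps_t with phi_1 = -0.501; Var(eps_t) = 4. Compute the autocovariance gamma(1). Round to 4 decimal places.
\gamma(1) = -2.6756

Multiply the model equation by X_{t-k} and take expectations. With theta_0 = psi_0 = 1 and psi_j the MA(infinity) weights, this gives
  gamma(k) - sum_i phi_i gamma(k-i) = c_k,
  c_k = sigma^2 * sum_{j=k..q} theta_j psi_{j-k}   (c_k = 0 for k > q),
using gamma(-m) = gamma(m).
Pure AR (q = 0): c_0 = sigma^2 = 4, c_k = 0 for k >= 1.
Equations for k = 0 and k = 1 (AR order 1):
  gamma(0) = phi_1 gamma(1) + c_0
  gamma(1) = phi_1 gamma(0) + c_1
Substituting the second into the first: gamma(0) (1 - phi_1^2) = c_0 + phi_1 c_1, so
  gamma(0) = c_0 / (1 - phi_1^2) = 4 / (1 - (-0.501)^2) = 4 / 0.748999 = 5.340461.
  gamma(1) = phi_1 gamma(0) = (-0.501)(5.340461) = -2.675571.
Therefore gamma(1) = -2.6756 (to 4 decimal places).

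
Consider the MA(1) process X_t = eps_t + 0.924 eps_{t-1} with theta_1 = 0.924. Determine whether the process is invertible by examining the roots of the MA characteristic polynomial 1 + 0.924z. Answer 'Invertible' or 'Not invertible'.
\text{Invertible}

The MA(q) characteristic polynomial is P(z) = 1 + 0.924z.
Invertibility requires all roots to lie outside the unit circle, i.e. |z| > 1 for every root.
This is linear in z: 1 + (0.924) z = 0  =>  z = -1/(0.924) = -1.082251,  |z| = 1.082251.
Moduli of all roots: 1.0823.
All moduli strictly greater than 1? Yes.
Verdict: Invertible.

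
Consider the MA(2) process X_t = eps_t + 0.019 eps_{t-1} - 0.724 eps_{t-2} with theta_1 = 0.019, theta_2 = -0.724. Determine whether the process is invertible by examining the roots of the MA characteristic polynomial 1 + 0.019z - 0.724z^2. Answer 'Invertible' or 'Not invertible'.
\text{Invertible}

The MA(q) characteristic polynomial is P(z) = 1 + 0.019z - 0.724z^2.
Invertibility requires all roots to lie outside the unit circle, i.e. |z| > 1 for every root.
Set 1 + (0.019) z + (-0.724) z^2 = 0, i.e. a z^2 + b z + c = 0 with a = -0.724, b = 0.019, c = 1.
Discriminant D = b^2 - 4ac = (0.019)^2 - 4*(-0.724)*1 = 0.000361 - (-2.896) = 2.896361.
D >= 0, so the roots are real: z = (-b +/- sqrt(D)) / (2a) = (-0.019 +/- 1.70187) / (-1.448).
  z_1 = (-0.019 + 1.70187) / (-1.448) = -1.1622,   |z_1| = 1.1622.
  z_2 = (-0.019 - 1.70187) / (-1.448) = 1.1884,   |z_2| = 1.1884.
Moduli of all roots: 1.1622, 1.1884.
All moduli strictly greater than 1? Yes.
Verdict: Invertible.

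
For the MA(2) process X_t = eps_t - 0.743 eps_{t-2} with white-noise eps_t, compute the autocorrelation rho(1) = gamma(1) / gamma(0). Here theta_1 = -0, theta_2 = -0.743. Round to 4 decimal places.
\rho(1) = 0.0000

For an MA(q) process with theta_0 = 1, the autocovariance is
  gamma(k) = sigma^2 * sum_{i=0..q-k} theta_i * theta_{i+k},
and rho(k) = gamma(k) / gamma(0). Sigma^2 cancels.
  numerator   = (1)*(-0) + (-0)*(-0.743) = 0.
  denominator = (1)^2 + (-0)^2 + (-0.743)^2 = 1.552049.
  rho(1) = 0 / 1.552049 = 0.0000.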